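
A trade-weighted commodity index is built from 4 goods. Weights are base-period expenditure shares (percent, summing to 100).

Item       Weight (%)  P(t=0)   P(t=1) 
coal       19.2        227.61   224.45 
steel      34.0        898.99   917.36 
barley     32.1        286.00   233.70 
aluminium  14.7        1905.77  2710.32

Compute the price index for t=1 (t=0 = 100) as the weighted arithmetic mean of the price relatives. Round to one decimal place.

coal: 19.2 × (224.45/227.61) = 19.2 × 0.986117 = 18.9334
steel: 34.0 × (917.36/898.99) = 34.0 × 1.020434 = 34.6948
barley: 32.1 × (233.70/286.00) = 32.1 × 0.817133 = 26.2300
aluminium: 14.7 × (2710.32/1905.77) = 14.7 × 1.422165 = 20.9058
Index = Σ wᵢ·(p₁ᵢ/p₀ᵢ) = 18.9334 + 34.6948 + 26.2300 + 20.9058 = 100.7640

100.8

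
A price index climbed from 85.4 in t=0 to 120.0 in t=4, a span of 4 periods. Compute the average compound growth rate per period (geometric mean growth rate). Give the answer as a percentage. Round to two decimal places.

8.88%

Growth factor = (120.0/85.4)^(1/4) = (1.405152)^(1/4) = 1.088757
Growth rate = 1.088757 − 1 = 0.088757 = 8.8757%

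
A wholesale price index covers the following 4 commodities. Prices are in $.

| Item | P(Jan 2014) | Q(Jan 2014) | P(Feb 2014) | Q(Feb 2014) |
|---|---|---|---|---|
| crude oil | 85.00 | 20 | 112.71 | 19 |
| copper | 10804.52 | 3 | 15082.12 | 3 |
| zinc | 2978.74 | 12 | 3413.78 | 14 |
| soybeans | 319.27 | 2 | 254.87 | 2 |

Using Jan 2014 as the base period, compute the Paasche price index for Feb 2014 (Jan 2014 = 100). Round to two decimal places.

125.30

Paasche price index uses current-period quantities as weights.
ΣP(Feb 2014)·Q(Feb 2014) = 112.71×19 + 15082.12×3 + 3413.78×14 + 254.87×2 = 2141.49 + 45246.36 + 47792.92 + 509.74 = 95690.51
ΣP(Jan 2014)·Q(Feb 2014) = 85.00×19 + 10804.52×3 + 2978.74×14 + 319.27×2 = 1615 + 32413.56 + 41702.36 + 638.54 = 76369.46
Index = 95690.51 / 76369.46 × 100 = 125.2994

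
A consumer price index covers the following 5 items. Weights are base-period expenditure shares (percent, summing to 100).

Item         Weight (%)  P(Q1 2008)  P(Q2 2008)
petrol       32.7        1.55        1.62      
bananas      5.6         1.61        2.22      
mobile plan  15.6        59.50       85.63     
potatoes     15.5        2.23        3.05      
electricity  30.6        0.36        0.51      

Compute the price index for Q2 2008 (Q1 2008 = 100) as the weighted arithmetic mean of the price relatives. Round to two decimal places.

petrol: 32.7 × (1.62/1.55) = 32.7 × 1.045161 = 34.1768
bananas: 5.6 × (2.22/1.61) = 5.6 × 1.378882 = 7.7217
mobile plan: 15.6 × (85.63/59.50) = 15.6 × 1.439160 = 22.4509
potatoes: 15.5 × (3.05/2.23) = 15.5 × 1.367713 = 21.1996
electricity: 30.6 × (0.51/0.36) = 30.6 × 1.416667 = 43.3500
Index = Σ wᵢ·(p₁ᵢ/p₀ᵢ) = 34.1768 + 7.7217 + 22.4509 + 21.1996 + 43.3500 = 128.8990

128.90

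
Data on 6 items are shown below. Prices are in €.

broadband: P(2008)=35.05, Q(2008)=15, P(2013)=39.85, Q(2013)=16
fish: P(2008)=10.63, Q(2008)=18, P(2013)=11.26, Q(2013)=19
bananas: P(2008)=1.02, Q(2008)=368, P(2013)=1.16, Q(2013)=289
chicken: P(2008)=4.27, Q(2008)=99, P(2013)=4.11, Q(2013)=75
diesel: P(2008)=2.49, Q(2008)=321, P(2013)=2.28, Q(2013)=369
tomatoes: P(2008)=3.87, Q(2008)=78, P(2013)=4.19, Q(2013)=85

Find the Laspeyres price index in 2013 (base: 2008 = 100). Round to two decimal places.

Laspeyres price index uses base-period quantities as weights.
ΣP(2013)·Q(2008) = 39.85×15 + 11.26×18 + 1.16×368 + 4.11×99 + 2.28×321 + 4.19×78 = 597.75 + 202.68 + 426.88 + 406.89 + 731.88 + 326.82 = 2692.9
ΣP(2008)·Q(2008) = 35.05×15 + 10.63×18 + 1.02×368 + 4.27×99 + 2.49×321 + 3.87×78 = 525.75 + 191.34 + 375.36 + 422.73 + 799.29 + 301.86 = 2616.33
Index = 2692.9 / 2616.33 × 100 = 102.9266

102.93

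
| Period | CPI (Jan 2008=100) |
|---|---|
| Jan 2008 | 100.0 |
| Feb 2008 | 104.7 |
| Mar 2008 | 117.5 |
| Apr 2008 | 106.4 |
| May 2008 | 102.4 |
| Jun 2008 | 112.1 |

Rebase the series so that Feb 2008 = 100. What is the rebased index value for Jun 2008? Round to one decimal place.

Rebased(Jun 2008) = 112.1 / 104.7 × 100 = 107.0678

107.1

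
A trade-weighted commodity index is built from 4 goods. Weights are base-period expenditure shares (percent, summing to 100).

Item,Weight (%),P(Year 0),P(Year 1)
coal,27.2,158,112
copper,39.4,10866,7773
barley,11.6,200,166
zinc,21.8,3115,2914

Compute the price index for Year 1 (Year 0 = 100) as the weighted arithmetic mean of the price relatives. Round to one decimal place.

coal: 27.2 × (112/158) = 27.2 × 0.708861 = 19.2810
copper: 39.4 × (7773/10866) = 39.4 × 0.715351 = 28.1848
barley: 11.6 × (166/200) = 11.6 × 0.830000 = 9.6280
zinc: 21.8 × (2914/3115) = 21.8 × 0.935474 = 20.3933
Index = Σ wᵢ·(p₁ᵢ/p₀ᵢ) = 19.2810 + 28.1848 + 9.6280 + 20.3933 = 77.4872

77.5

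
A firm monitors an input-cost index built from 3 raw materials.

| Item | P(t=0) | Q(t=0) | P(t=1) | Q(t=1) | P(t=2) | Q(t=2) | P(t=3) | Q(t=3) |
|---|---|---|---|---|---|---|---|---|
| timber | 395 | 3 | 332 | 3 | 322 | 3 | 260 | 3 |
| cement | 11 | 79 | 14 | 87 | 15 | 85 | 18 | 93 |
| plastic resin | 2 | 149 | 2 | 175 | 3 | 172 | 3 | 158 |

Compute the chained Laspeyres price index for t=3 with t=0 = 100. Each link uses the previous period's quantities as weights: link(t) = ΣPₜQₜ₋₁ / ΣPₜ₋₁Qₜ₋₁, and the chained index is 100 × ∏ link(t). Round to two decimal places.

114.06

Link t=0→t=1:
ΣP(t=1)Q(t=0) = 332×3 + 14×79 + 2×149 = 996 + 1106 + 298 = 2400
ΣP(t=0)Q(t=0) = 395×3 + 11×79 + 2×149 = 1185 + 869 + 298 = 2352
link = 2400/2352 = 1.020408
Link t=1→t=2:
ΣP(t=2)Q(t=1) = 322×3 + 15×87 + 3×175 = 966 + 1305 + 525 = 2796
ΣP(t=1)Q(t=1) = 332×3 + 14×87 + 2×175 = 996 + 1218 + 350 = 2564
link = 2796/2564 = 1.090484
Link t=2→t=3:
ΣP(t=3)Q(t=2) = 260×3 + 18×85 + 3×172 = 780 + 1530 + 516 = 2826
ΣP(t=2)Q(t=2) = 322×3 + 15×85 + 3×172 = 966 + 1275 + 516 = 2757
link = 2826/2757 = 1.025027
Chained index = 100 × 1.020408 × 1.090484 × 1.025027 = 114.0587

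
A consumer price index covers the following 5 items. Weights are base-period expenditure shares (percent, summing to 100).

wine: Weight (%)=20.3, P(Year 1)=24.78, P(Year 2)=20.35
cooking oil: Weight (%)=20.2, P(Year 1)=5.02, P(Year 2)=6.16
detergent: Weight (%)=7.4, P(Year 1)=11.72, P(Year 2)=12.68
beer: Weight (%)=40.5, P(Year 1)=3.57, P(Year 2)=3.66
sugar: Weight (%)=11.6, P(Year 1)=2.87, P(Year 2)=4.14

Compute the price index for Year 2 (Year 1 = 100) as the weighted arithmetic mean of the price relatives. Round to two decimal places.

107.72

wine: 20.3 × (20.35/24.78) = 20.3 × 0.821227 = 16.6709
cooking oil: 20.2 × (6.16/5.02) = 20.2 × 1.227092 = 24.7873
detergent: 7.4 × (12.68/11.72) = 7.4 × 1.081911 = 8.0061
beer: 40.5 × (3.66/3.57) = 40.5 × 1.025210 = 41.5210
sugar: 11.6 × (4.14/2.87) = 11.6 × 1.442509 = 16.7331
Index = Σ wᵢ·(p₁ᵢ/p₀ᵢ) = 16.6709 + 24.7873 + 8.0061 + 41.5210 + 16.7331 = 107.7184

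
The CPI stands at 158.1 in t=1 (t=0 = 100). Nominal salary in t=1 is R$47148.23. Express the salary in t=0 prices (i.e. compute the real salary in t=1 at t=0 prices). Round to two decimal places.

Real = Nominal ÷ (Index/100) = 47148.23 ÷ (158.1/100)
     = 47148.23 ÷ 1.581 = 29821.7774

29821.78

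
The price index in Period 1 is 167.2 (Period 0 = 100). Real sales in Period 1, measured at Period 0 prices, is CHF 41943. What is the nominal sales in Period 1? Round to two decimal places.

Nominal = Real × (Index/100) = 41943 × (167.2/100)
        = 41943 × 1.672 = 70128.6960

70128.70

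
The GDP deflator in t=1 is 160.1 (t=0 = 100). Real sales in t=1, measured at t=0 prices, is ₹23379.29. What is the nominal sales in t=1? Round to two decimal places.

37430.24

Nominal = Real × (Index/100) = 23379.29 × (160.1/100)
        = 23379.29 × 1.601 = 37430.2433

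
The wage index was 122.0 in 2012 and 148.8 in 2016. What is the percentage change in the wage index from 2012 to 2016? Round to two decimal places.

21.97%

Change = (148.8 − 122.0) / 122.0 × 100
       = 26.8 / 122.0 × 100 = 21.9672%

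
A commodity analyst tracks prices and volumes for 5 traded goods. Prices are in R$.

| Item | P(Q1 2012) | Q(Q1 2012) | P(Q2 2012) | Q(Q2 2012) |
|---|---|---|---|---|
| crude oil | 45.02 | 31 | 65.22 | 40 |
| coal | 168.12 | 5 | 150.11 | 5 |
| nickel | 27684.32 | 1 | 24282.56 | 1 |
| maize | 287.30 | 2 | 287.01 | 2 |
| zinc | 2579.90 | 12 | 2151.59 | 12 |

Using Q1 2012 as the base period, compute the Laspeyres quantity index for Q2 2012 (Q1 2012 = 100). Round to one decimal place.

100.7

Laspeyres quantity index uses base-period prices as weights.
ΣP(Q1 2012)·Q(Q2 2012) = 45.02×40 + 168.12×5 + 27684.32×1 + 287.30×2 + 2579.90×12 = 1800.8 + 840.6 + 27684.32 + 574.6 + 30958.8 = 61859.12
ΣP(Q1 2012)·Q(Q1 2012) = 45.02×31 + 168.12×5 + 27684.32×1 + 287.30×2 + 2579.90×12 = 1395.62 + 840.6 + 27684.32 + 574.6 + 30958.8 = 61453.94
Index = 61859.12 / 61453.94 × 100 = 100.6593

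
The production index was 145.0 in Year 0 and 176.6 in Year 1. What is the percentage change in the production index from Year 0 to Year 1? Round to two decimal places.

Change = (176.6 − 145.0) / 145.0 × 100
       = 31.6 / 145.0 × 100 = 21.7931%

21.79%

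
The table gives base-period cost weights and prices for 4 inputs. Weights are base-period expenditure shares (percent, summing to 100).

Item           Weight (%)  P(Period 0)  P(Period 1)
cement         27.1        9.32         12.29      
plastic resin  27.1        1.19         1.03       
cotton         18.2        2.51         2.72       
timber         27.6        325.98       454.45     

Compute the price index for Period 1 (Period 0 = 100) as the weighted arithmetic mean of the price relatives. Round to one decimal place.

117.4

cement: 27.1 × (12.29/9.32) = 27.1 × 1.318670 = 35.7359
plastic resin: 27.1 × (1.03/1.19) = 27.1 × 0.865546 = 23.4563
cotton: 18.2 × (2.72/2.51) = 18.2 × 1.083665 = 19.7227
timber: 27.6 × (454.45/325.98) = 27.6 × 1.394104 = 38.4773
Index = Σ wᵢ·(p₁ᵢ/p₀ᵢ) = 35.7359 + 23.4563 + 19.7227 + 38.4773 = 117.3922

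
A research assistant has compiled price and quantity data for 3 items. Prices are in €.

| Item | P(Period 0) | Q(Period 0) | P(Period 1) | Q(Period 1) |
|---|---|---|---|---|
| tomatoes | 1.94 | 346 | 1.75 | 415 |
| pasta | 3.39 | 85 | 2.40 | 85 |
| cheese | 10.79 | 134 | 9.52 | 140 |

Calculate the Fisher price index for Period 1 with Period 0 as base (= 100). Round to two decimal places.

Laspeyres component (base-period weights):
ΣP(Period 1)Q(Period 0) = 1.75×346 + 2.40×85 + 9.52×134 = 605.5 + 204 + 1275.68 = 2085.18
ΣP(Period 0)Q(Period 0) = 1.94×346 + 3.39×85 + 10.79×134 = 671.24 + 288.15 + 1445.86 = 2405.25
L = 2085.18 / 2405.25 × 100 = 86.6929
Paasche component (current-period weights):
ΣP(Period 1)Q(Period 1) = 1.75×415 + 2.40×85 + 9.52×140 = 726.25 + 204 + 1332.8 = 2263.05
ΣP(Period 0)Q(Period 1) = 1.94×415 + 3.39×85 + 10.79×140 = 805.1 + 288.15 + 1510.6 = 2603.85
P = 2263.05 / 2603.85 × 100 = 86.9117
Fisher = √(L × P) = √(86.6929 × 86.9117) = 86.8022

86.80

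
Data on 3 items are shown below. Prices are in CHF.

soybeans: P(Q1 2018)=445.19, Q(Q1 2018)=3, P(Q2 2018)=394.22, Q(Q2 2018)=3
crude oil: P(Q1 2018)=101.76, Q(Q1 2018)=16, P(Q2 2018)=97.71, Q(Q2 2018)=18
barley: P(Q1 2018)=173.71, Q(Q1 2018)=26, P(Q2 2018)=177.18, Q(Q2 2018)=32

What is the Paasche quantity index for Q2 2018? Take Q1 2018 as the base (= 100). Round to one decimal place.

Paasche quantity index uses current-period prices as weights.
ΣP(Q2 2018)·Q(Q2 2018) = 394.22×3 + 97.71×18 + 177.18×32 = 1182.66 + 1758.78 + 5669.76 = 8611.2
ΣP(Q2 2018)·Q(Q1 2018) = 394.22×3 + 97.71×16 + 177.18×26 = 1182.66 + 1563.36 + 4606.68 = 7352.7
Index = 8611.2 / 7352.7 × 100 = 117.1162

117.1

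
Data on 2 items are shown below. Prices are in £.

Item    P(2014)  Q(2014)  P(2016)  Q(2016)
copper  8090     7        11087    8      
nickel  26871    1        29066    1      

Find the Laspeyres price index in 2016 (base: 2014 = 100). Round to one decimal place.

127.8

Laspeyres price index uses base-period quantities as weights.
ΣP(2016)·Q(2014) = 11087×7 + 29066×1 = 77609 + 29066 = 106675
ΣP(2014)·Q(2014) = 8090×7 + 26871×1 = 56630 + 26871 = 83501
Index = 106675 / 83501 × 100 = 127.7530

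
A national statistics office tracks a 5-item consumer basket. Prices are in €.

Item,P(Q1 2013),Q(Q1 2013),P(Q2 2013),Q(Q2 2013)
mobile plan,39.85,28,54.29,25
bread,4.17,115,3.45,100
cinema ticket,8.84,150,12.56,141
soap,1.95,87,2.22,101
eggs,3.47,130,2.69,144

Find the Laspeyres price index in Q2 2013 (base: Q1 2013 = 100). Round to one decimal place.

122.6

Laspeyres price index uses base-period quantities as weights.
ΣP(Q2 2013)·Q(Q1 2013) = 54.29×28 + 3.45×115 + 12.56×150 + 2.22×87 + 2.69×130 = 1520.12 + 396.75 + 1884 + 193.14 + 349.7 = 4343.71
ΣP(Q1 2013)·Q(Q1 2013) = 39.85×28 + 4.17×115 + 8.84×150 + 1.95×87 + 3.47×130 = 1115.8 + 479.55 + 1326 + 169.65 + 451.1 = 3542.1
Index = 4343.71 / 3542.1 × 100 = 122.6309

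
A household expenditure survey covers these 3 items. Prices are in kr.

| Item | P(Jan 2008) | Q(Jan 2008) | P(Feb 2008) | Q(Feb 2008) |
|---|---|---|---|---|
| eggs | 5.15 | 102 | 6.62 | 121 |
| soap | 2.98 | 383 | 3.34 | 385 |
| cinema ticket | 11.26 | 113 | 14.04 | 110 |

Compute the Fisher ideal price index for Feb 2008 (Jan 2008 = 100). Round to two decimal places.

Laspeyres component (base-period weights):
ΣP(Feb 2008)Q(Jan 2008) = 6.62×102 + 3.34×383 + 14.04×113 = 675.24 + 1279.22 + 1586.52 = 3540.98
ΣP(Jan 2008)Q(Jan 2008) = 5.15×102 + 2.98×383 + 11.26×113 = 525.3 + 1141.34 + 1272.38 = 2939.02
L = 3540.98 / 2939.02 × 100 = 120.4817
Paasche component (current-period weights):
ΣP(Feb 2008)Q(Feb 2008) = 6.62×121 + 3.34×385 + 14.04×110 = 801.02 + 1285.9 + 1544.4 = 3631.32
ΣP(Jan 2008)Q(Feb 2008) = 5.15×121 + 2.98×385 + 11.26×110 = 623.15 + 1147.3 + 1238.6 = 3009.05
P = 3631.32 / 3009.05 × 100 = 120.6799
Fisher = √(L × P) = √(120.4817 × 120.6799) = 120.5808

120.58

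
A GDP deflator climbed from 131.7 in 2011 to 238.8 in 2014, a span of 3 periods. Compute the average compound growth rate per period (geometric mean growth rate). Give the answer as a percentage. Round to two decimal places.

21.94%

Growth factor = (238.8/131.7)^(1/3) = (1.813212)^(1/3) = 1.219409
Growth rate = 1.219409 − 1 = 0.219409 = 21.9409%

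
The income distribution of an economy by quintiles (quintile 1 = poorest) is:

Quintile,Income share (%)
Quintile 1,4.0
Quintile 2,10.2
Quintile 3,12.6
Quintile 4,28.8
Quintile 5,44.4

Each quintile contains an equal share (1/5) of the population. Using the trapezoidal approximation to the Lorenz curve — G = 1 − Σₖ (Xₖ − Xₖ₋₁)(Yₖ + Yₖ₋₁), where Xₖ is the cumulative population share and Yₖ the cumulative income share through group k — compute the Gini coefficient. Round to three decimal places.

0.398

Cumulative income shares Yₖ: 0.0400, 0.1420, 0.2680, 0.5560, 1.0000
Σ (Xₖ−Xₖ₋₁)(Yₖ+Yₖ₋₁) = (1/5)(0.0400+0.0000) + (1/5)(0.1420+0.0400) + (1/5)(0.2680+0.1420) + (1/5)(0.5560+0.2680) + (1/5)(1.0000+0.5560)
  = 0.0080 + 0.0364 + 0.0820 + 0.1648 + 0.3112 = 0.6024
G = 1 − 0.6024 = 0.3976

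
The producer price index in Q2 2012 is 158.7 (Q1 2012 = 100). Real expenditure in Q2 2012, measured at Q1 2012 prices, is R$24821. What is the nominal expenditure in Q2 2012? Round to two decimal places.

Nominal = Real × (Index/100) = 24821 × (158.7/100)
        = 24821 × 1.587 = 39390.9270

39390.93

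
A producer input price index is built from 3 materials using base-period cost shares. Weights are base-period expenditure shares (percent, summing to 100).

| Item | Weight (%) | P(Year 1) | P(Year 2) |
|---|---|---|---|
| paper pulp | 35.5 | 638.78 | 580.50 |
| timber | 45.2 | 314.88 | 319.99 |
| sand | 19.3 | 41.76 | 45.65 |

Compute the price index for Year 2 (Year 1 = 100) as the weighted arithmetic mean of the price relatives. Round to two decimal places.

99.29

paper pulp: 35.5 × (580.50/638.78) = 35.5 × 0.908764 = 32.2611
timber: 45.2 × (319.99/314.88) = 45.2 × 1.016228 = 45.9335
sand: 19.3 × (45.65/41.76) = 19.3 × 1.093151 = 21.0978
Index = Σ wᵢ·(p₁ᵢ/p₀ᵢ) = 32.2611 + 45.9335 + 21.0978 = 99.2925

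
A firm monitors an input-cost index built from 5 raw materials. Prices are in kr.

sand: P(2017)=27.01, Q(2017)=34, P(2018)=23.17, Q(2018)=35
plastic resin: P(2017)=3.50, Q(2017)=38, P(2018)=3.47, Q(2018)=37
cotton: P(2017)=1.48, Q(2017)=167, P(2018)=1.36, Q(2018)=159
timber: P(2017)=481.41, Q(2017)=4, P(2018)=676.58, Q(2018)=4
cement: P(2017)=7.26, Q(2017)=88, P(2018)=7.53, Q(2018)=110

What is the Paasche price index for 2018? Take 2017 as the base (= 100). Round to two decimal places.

116.25

Paasche price index uses current-period quantities as weights.
ΣP(2018)·Q(2018) = 23.17×35 + 3.47×37 + 1.36×159 + 676.58×4 + 7.53×110 = 810.95 + 128.39 + 216.24 + 2706.32 + 828.3 = 4690.2
ΣP(2017)·Q(2018) = 27.01×35 + 3.50×37 + 1.48×159 + 481.41×4 + 7.26×110 = 945.35 + 129.5 + 235.32 + 1925.64 + 798.6 = 4034.41
Index = 4690.2 / 4034.41 × 100 = 116.2549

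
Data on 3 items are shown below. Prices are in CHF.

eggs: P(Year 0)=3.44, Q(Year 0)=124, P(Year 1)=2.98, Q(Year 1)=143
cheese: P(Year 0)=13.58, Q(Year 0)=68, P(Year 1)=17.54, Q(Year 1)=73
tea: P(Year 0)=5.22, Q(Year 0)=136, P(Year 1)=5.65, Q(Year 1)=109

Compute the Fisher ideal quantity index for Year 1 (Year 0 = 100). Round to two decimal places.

Laspeyres component (base-period weights):
ΣP(Year 0)Q(Year 1) = 3.44×143 + 13.58×73 + 5.22×109 = 491.92 + 991.34 + 568.98 = 2052.24
ΣP(Year 0)Q(Year 0) = 3.44×124 + 13.58×68 + 5.22×136 = 426.56 + 923.44 + 709.92 = 2059.92
L = 2052.24 / 2059.92 × 100 = 99.6272
Paasche component (current-period weights):
ΣP(Year 1)Q(Year 1) = 2.98×143 + 17.54×73 + 5.65×109 = 426.14 + 1280.42 + 615.85 = 2322.41
ΣP(Year 1)Q(Year 0) = 2.98×124 + 17.54×68 + 5.65×136 = 369.52 + 1192.72 + 768.4 = 2330.64
P = 2322.41 / 2330.64 × 100 = 99.6469
Fisher = √(L × P) = √(99.6272 × 99.6469) = 99.6370

99.64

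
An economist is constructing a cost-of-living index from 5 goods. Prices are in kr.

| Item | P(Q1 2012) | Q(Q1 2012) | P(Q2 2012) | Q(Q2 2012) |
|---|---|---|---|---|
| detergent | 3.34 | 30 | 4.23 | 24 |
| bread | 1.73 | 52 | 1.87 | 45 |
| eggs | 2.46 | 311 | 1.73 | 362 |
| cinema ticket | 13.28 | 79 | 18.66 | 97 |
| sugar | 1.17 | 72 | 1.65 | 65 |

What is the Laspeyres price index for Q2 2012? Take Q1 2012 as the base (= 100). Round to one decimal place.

Laspeyres price index uses base-period quantities as weights.
ΣP(Q2 2012)·Q(Q1 2012) = 4.23×30 + 1.87×52 + 1.73×311 + 18.66×79 + 1.65×72 = 126.9 + 97.24 + 538.03 + 1474.14 + 118.8 = 2355.11
ΣP(Q1 2012)·Q(Q1 2012) = 3.34×30 + 1.73×52 + 2.46×311 + 13.28×79 + 1.17×72 = 100.2 + 89.96 + 765.06 + 1049.12 + 84.24 = 2088.58
Index = 2355.11 / 2088.58 × 100 = 112.7613

112.8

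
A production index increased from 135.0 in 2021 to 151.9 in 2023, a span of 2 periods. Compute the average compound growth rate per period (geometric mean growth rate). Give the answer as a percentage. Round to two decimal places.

6.07%

Growth factor = (151.9/135.0)^(1/2) = (1.125185)^(1/2) = 1.060747
Growth rate = 1.060747 − 1 = 0.060747 = 6.0747%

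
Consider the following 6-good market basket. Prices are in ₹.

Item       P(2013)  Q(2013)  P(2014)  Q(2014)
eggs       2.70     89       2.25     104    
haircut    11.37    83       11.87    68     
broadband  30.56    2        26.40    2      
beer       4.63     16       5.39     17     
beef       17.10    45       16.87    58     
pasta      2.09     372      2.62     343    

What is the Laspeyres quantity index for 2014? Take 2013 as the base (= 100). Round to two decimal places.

101.27

Laspeyres quantity index uses base-period prices as weights.
ΣP(2013)·Q(2014) = 2.70×104 + 11.37×68 + 30.56×2 + 4.63×17 + 17.10×58 + 2.09×343 = 280.8 + 773.16 + 61.12 + 78.71 + 991.8 + 716.87 = 2902.46
ΣP(2013)·Q(2013) = 2.70×89 + 11.37×83 + 30.56×2 + 4.63×16 + 17.10×45 + 2.09×372 = 240.3 + 943.71 + 61.12 + 74.08 + 769.5 + 777.48 = 2866.19
Index = 2902.46 / 2866.19 × 100 = 101.2654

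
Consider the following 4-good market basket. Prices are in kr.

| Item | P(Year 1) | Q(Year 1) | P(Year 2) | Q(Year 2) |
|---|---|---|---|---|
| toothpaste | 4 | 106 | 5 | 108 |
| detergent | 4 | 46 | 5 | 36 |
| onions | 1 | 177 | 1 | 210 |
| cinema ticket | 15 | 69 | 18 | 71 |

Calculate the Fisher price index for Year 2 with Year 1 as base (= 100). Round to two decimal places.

119.51

Laspeyres component (base-period weights):
ΣP(Year 2)Q(Year 1) = 5×106 + 5×46 + 1×177 + 18×69 = 530 + 230 + 177 + 1242 = 2179
ΣP(Year 1)Q(Year 1) = 4×106 + 4×46 + 1×177 + 15×69 = 424 + 184 + 177 + 1035 = 1820
L = 2179 / 1820 × 100 = 119.7253
Paasche component (current-period weights):
ΣP(Year 2)Q(Year 2) = 5×108 + 5×36 + 1×210 + 18×71 = 540 + 180 + 210 + 1278 = 2208
ΣP(Year 1)Q(Year 2) = 4×108 + 4×36 + 1×210 + 15×71 = 432 + 144 + 210 + 1065 = 1851
P = 2208 / 1851 × 100 = 119.2869
Fisher = √(L × P) = √(119.7253 × 119.2869) = 119.5059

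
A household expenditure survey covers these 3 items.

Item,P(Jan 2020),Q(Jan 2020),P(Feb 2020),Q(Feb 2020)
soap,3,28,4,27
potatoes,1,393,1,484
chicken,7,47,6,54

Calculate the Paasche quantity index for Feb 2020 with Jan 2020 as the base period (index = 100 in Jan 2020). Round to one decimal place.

116.4

Paasche quantity index uses current-period prices as weights.
ΣP(Feb 2020)·Q(Feb 2020) = 4×27 + 1×484 + 6×54 = 108 + 484 + 324 = 916
ΣP(Feb 2020)·Q(Jan 2020) = 4×28 + 1×393 + 6×47 = 112 + 393 + 282 = 787
Index = 916 / 787 × 100 = 116.3914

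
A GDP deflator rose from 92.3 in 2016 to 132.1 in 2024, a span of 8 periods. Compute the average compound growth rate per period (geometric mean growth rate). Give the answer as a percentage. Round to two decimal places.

4.58%

Growth factor = (132.1/92.3)^(1/8) = (1.431203)^(1/8) = 1.045834
Growth rate = 1.045834 − 1 = 0.045834 = 4.5834%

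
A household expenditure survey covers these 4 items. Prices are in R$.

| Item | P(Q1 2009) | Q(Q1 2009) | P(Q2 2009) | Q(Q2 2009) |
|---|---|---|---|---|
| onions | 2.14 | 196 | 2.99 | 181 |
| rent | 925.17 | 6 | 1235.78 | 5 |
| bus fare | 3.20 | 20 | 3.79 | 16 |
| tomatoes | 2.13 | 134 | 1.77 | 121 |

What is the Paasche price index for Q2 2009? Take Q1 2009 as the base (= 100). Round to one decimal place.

131.4

Paasche price index uses current-period quantities as weights.
ΣP(Q2 2009)·Q(Q2 2009) = 2.99×181 + 1235.78×5 + 3.79×16 + 1.77×121 = 541.19 + 6178.9 + 60.64 + 214.17 = 6994.9
ΣP(Q1 2009)·Q(Q2 2009) = 2.14×181 + 925.17×5 + 3.20×16 + 2.13×121 = 387.34 + 4625.85 + 51.2 + 257.73 = 5322.12
Index = 6994.9 / 5322.12 × 100 = 131.4307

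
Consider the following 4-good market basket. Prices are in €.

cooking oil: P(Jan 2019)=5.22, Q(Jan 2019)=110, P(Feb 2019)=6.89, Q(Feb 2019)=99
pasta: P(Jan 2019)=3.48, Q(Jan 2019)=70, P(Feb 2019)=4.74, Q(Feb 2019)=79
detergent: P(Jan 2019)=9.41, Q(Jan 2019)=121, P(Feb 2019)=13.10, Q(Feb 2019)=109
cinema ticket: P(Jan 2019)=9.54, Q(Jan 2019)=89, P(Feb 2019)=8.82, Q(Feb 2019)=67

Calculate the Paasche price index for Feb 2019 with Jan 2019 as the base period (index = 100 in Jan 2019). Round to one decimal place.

125.2

Paasche price index uses current-period quantities as weights.
ΣP(Feb 2019)·Q(Feb 2019) = 6.89×99 + 4.74×79 + 13.10×109 + 8.82×67 = 682.11 + 374.46 + 1427.9 + 590.94 = 3075.41
ΣP(Jan 2019)·Q(Feb 2019) = 5.22×99 + 3.48×79 + 9.41×109 + 9.54×67 = 516.78 + 274.92 + 1025.69 + 639.18 = 2456.57
Index = 3075.41 / 2456.57 × 100 = 125.1912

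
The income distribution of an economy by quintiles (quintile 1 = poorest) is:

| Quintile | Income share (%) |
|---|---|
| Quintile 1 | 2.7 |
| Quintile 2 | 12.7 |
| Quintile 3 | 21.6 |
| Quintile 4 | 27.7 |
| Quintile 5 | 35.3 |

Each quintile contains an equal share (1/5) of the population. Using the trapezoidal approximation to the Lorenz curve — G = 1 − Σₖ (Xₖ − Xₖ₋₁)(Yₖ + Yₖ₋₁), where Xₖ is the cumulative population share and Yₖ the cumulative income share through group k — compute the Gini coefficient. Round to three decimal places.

Cumulative income shares Yₖ: 0.0270, 0.1540, 0.3700, 0.6470, 1.0000
Σ (Xₖ−Xₖ₋₁)(Yₖ+Yₖ₋₁) = (1/5)(0.0270+0.0000) + (1/5)(0.1540+0.0270) + (1/5)(0.3700+0.1540) + (1/5)(0.6470+0.3700) + (1/5)(1.0000+0.6470)
  = 0.0054 + 0.0362 + 0.1048 + 0.2034 + 0.3294 = 0.6792
G = 1 − 0.6792 = 0.3208

0.321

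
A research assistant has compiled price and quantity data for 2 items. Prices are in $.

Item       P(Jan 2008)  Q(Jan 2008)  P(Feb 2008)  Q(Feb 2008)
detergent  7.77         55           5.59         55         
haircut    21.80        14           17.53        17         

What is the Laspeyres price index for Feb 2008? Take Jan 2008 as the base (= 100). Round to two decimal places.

75.47

Laspeyres price index uses base-period quantities as weights.
ΣP(Feb 2008)·Q(Jan 2008) = 5.59×55 + 17.53×14 = 307.45 + 245.42 = 552.87
ΣP(Jan 2008)·Q(Jan 2008) = 7.77×55 + 21.80×14 = 427.35 + 305.2 = 732.55
Index = 552.87 / 732.55 × 100 = 75.4720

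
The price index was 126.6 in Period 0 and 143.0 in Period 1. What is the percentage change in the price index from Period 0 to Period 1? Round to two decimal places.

Change = (143.0 − 126.6) / 126.6 × 100
       = 16.4 / 126.6 × 100 = 12.9542%

12.95%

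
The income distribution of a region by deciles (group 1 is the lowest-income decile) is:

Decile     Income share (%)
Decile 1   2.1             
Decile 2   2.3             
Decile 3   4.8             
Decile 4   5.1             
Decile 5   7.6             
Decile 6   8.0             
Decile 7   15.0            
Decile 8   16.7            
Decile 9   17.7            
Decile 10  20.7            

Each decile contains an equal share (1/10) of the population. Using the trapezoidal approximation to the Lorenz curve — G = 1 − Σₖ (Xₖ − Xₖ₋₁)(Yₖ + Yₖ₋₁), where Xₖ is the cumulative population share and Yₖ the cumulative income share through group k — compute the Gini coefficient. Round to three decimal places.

Cumulative income shares Yₖ: 0.0210, 0.0440, 0.0920, 0.1430, 0.2190, 0.2990, 0.4490, 0.6160, 0.7930, 1.0000
Σ (Xₖ−Xₖ₋₁)(Yₖ+Yₖ₋₁) = (1/10)(0.0210+0.0000) + (1/10)(0.0440+0.0210) + (1/10)(0.0920+0.0440) + (1/10)(0.1430+0.0920) + (1/10)(0.2190+0.1430) + (1/10)(0.2990+0.2190) + (1/10)(0.4490+0.2990) + (1/10)(0.6160+0.4490) + (1/10)(0.7930+0.6160) + (1/10)(1.0000+0.7930)
  = 0.0021 + 0.0065 + 0.0136 + 0.0235 + 0.0362 + 0.0518 + 0.0748 + 0.1065 + 0.1409 + 0.1793 = 0.6352
G = 1 − 0.6352 = 0.3648

0.365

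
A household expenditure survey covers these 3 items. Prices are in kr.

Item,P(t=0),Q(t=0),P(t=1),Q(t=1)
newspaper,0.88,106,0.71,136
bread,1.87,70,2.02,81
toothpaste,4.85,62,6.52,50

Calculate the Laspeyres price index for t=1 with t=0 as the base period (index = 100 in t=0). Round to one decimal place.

Laspeyres price index uses base-period quantities as weights.
ΣP(t=1)·Q(t=0) = 0.71×106 + 2.02×70 + 6.52×62 = 75.26 + 141.4 + 404.24 = 620.9
ΣP(t=0)·Q(t=0) = 0.88×106 + 1.87×70 + 4.85×62 = 93.28 + 130.9 + 300.7 = 524.88
Index = 620.9 / 524.88 × 100 = 118.2937

118.3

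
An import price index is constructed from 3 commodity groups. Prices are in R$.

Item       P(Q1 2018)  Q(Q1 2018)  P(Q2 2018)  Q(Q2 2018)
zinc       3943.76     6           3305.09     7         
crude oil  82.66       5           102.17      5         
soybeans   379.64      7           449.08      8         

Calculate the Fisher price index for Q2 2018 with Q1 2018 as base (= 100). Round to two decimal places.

Laspeyres component (base-period weights):
ΣP(Q2 2018)Q(Q1 2018) = 3305.09×6 + 102.17×5 + 449.08×7 = 19830.54 + 510.85 + 3143.56 = 23484.95
ΣP(Q1 2018)Q(Q1 2018) = 3943.76×6 + 82.66×5 + 379.64×7 = 23662.56 + 413.3 + 2657.48 = 26733.34
L = 23484.95 / 26733.34 × 100 = 87.8489
Paasche component (current-period weights):
ΣP(Q2 2018)Q(Q2 2018) = 3305.09×7 + 102.17×5 + 449.08×8 = 23135.63 + 510.85 + 3592.64 = 27239.12
ΣP(Q1 2018)Q(Q2 2018) = 3943.76×7 + 82.66×5 + 379.64×8 = 27606.32 + 413.3 + 3037.12 = 31056.74
P = 27239.12 / 31056.74 × 100 = 87.7076
Fisher = √(L × P) = √(87.8489 × 87.7076) = 87.7782

87.78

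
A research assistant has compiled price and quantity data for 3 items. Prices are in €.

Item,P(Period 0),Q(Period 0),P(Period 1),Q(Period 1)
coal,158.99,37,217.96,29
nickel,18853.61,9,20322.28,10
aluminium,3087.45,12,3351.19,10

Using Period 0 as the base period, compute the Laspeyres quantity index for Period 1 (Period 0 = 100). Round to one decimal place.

Laspeyres quantity index uses base-period prices as weights.
ΣP(Period 0)·Q(Period 1) = 158.99×29 + 18853.61×10 + 3087.45×10 = 4610.71 + 188536.1 + 30874.5 = 224021.31
ΣP(Period 0)·Q(Period 0) = 158.99×37 + 18853.61×9 + 3087.45×12 = 5882.63 + 169682.49 + 37049.4 = 212614.52
Index = 224021.31 / 212614.52 × 100 = 105.3650

105.4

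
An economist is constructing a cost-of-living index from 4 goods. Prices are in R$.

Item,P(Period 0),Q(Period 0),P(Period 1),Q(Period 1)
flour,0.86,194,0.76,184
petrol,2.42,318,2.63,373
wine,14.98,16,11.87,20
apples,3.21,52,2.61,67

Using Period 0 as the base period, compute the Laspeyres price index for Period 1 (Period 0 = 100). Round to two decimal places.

97.50

Laspeyres price index uses base-period quantities as weights.
ΣP(Period 1)·Q(Period 0) = 0.76×194 + 2.63×318 + 11.87×16 + 2.61×52 = 147.44 + 836.34 + 189.92 + 135.72 = 1309.42
ΣP(Period 0)·Q(Period 0) = 0.86×194 + 2.42×318 + 14.98×16 + 3.21×52 = 166.84 + 769.56 + 239.68 + 166.92 = 1343
Index = 1309.42 / 1343 × 100 = 97.4996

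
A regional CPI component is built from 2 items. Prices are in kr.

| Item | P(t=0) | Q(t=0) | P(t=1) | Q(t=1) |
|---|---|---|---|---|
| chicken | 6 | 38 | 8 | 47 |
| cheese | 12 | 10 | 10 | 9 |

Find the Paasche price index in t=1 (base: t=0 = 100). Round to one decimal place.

119.5

Paasche price index uses current-period quantities as weights.
ΣP(t=1)·Q(t=1) = 8×47 + 10×9 = 376 + 90 = 466
ΣP(t=0)·Q(t=1) = 6×47 + 12×9 = 282 + 108 = 390
Index = 466 / 390 × 100 = 119.4872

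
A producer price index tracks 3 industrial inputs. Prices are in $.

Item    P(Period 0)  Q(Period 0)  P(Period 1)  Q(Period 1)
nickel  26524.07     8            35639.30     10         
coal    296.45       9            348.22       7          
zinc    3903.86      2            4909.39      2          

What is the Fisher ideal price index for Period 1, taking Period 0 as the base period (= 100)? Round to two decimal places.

133.93

Laspeyres component (base-period weights):
ΣP(Period 1)Q(Period 0) = 35639.30×8 + 348.22×9 + 4909.39×2 = 285114.4 + 3133.98 + 9818.78 = 298067.16
ΣP(Period 0)Q(Period 0) = 26524.07×8 + 296.45×9 + 3903.86×2 = 212192.56 + 2668.05 + 7807.72 = 222668.33
L = 298067.16 / 222668.33 × 100 = 133.8615
Paasche component (current-period weights):
ΣP(Period 1)Q(Period 1) = 35639.30×10 + 348.22×7 + 4909.39×2 = 356393 + 2437.54 + 9818.78 = 368649.32
ΣP(Period 0)Q(Period 1) = 26524.07×10 + 296.45×7 + 3903.86×2 = 265240.7 + 2075.15 + 7807.72 = 275123.57
P = 368649.32 / 275123.57 × 100 = 133.9941
Fisher = √(L × P) = √(133.8615 × 133.9941) = 133.9278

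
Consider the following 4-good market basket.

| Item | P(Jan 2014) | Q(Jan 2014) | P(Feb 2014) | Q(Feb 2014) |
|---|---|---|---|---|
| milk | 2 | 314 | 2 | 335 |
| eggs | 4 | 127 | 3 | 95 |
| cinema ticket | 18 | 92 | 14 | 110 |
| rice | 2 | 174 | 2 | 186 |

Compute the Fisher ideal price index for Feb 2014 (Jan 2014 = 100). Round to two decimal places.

Laspeyres component (base-period weights):
ΣP(Feb 2014)Q(Jan 2014) = 2×314 + 3×127 + 14×92 + 2×174 = 628 + 381 + 1288 + 348 = 2645
ΣP(Jan 2014)Q(Jan 2014) = 2×314 + 4×127 + 18×92 + 2×174 = 628 + 508 + 1656 + 348 = 3140
L = 2645 / 3140 × 100 = 84.2357
Paasche component (current-period weights):
ΣP(Feb 2014)Q(Feb 2014) = 2×335 + 3×95 + 14×110 + 2×186 = 670 + 285 + 1540 + 372 = 2867
ΣP(Jan 2014)Q(Feb 2014) = 2×335 + 4×95 + 18×110 + 2×186 = 670 + 380 + 1980 + 372 = 3402
P = 2867 / 3402 × 100 = 84.2740
Fisher = √(L × P) = √(84.2357 × 84.2740) = 84.2548

84.25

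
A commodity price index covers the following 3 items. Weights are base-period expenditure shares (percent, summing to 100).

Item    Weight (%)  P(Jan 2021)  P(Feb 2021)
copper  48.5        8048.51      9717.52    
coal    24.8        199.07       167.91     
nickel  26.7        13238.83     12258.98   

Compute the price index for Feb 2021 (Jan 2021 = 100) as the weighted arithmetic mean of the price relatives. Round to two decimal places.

copper: 48.5 × (9717.52/8048.51) = 48.5 × 1.207369 = 58.5574
coal: 24.8 × (167.91/199.07) = 24.8 × 0.843472 = 20.9181
nickel: 26.7 × (12258.98/13238.83) = 26.7 × 0.925987 = 24.7238
Index = Σ wᵢ·(p₁ᵢ/p₀ᵢ) = 58.5574 + 20.9181 + 24.7238 = 104.1993

104.20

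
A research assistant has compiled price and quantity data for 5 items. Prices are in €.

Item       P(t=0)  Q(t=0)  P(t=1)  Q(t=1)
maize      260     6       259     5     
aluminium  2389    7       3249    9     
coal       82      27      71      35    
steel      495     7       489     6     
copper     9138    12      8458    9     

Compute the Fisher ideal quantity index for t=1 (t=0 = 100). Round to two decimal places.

Laspeyres component (base-period weights):
ΣP(t=0)Q(t=1) = 260×5 + 2389×9 + 82×35 + 495×6 + 9138×9 = 1300 + 21501 + 2870 + 2970 + 82242 = 110883
ΣP(t=0)Q(t=0) = 260×6 + 2389×7 + 82×27 + 495×7 + 9138×12 = 1560 + 16723 + 2214 + 3465 + 109656 = 133618
L = 110883 / 133618 × 100 = 82.9851
Paasche component (current-period weights):
ΣP(t=1)Q(t=1) = 259×5 + 3249×9 + 71×35 + 489×6 + 8458×9 = 1295 + 29241 + 2485 + 2934 + 76122 = 112077
ΣP(t=1)Q(t=0) = 259×6 + 3249×7 + 71×27 + 489×7 + 8458×12 = 1554 + 22743 + 1917 + 3423 + 101496 = 131133
P = 112077 / 131133 × 100 = 85.4682
Fisher = √(L × P) = √(82.9851 × 85.4682) = 84.2175

84.22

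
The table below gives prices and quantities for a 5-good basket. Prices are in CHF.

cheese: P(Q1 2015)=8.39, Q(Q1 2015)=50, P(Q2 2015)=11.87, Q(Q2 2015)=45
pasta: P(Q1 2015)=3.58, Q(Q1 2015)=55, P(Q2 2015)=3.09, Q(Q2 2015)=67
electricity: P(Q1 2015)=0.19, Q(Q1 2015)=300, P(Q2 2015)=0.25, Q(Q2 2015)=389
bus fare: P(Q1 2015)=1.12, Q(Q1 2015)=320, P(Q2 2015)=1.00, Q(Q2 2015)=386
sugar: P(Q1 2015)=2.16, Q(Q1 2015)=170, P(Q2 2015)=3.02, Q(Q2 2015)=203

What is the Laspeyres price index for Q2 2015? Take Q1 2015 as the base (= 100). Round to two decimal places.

119.50

Laspeyres price index uses base-period quantities as weights.
ΣP(Q2 2015)·Q(Q1 2015) = 11.87×50 + 3.09×55 + 0.25×300 + 1.00×320 + 3.02×170 = 593.5 + 169.95 + 75 + 320 + 513.4 = 1671.85
ΣP(Q1 2015)·Q(Q1 2015) = 8.39×50 + 3.58×55 + 0.19×300 + 1.12×320 + 2.16×170 = 419.5 + 196.9 + 57 + 358.4 + 367.2 = 1399
Index = 1671.85 / 1399 × 100 = 119.5032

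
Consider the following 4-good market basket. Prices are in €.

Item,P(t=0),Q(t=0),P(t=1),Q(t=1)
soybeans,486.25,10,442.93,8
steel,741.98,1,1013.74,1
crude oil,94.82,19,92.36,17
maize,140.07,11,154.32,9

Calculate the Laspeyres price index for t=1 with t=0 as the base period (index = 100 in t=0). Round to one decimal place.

Laspeyres price index uses base-period quantities as weights.
ΣP(t=1)·Q(t=0) = 442.93×10 + 1013.74×1 + 92.36×19 + 154.32×11 = 4429.3 + 1013.74 + 1754.84 + 1697.52 = 8895.4
ΣP(t=0)·Q(t=0) = 486.25×10 + 741.98×1 + 94.82×19 + 140.07×11 = 4862.5 + 741.98 + 1801.58 + 1540.77 = 8946.83
Index = 8895.4 / 8946.83 × 100 = 99.4252

99.4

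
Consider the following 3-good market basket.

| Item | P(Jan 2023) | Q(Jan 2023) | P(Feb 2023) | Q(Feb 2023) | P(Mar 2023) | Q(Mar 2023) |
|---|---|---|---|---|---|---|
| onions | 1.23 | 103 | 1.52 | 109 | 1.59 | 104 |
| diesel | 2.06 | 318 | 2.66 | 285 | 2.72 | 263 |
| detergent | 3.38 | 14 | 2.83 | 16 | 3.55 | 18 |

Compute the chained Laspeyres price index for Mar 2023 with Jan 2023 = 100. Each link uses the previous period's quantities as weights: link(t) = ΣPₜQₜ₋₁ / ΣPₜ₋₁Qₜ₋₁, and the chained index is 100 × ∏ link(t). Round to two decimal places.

Link Jan 2023→Feb 2023:
ΣP(Feb 2023)Q(Jan 2023) = 1.52×103 + 2.66×318 + 2.83×14 = 156.56 + 845.88 + 39.62 = 1042.06
ΣP(Jan 2023)Q(Jan 2023) = 1.23×103 + 2.06×318 + 3.38×14 = 126.69 + 655.08 + 47.32 = 829.09
link = 1042.06/829.09 = 1.256872
Link Feb 2023→Mar 2023:
ΣP(Mar 2023)Q(Feb 2023) = 1.59×109 + 2.72×285 + 3.55×16 = 173.31 + 775.2 + 56.8 = 1005.31
ΣP(Feb 2023)Q(Feb 2023) = 1.52×109 + 2.66×285 + 2.83×16 = 165.68 + 758.1 + 45.28 = 969.06
link = 1005.31/969.06 = 1.037407
Chained index = 100 × 1.256872 × 1.037407 = 130.3888

130.39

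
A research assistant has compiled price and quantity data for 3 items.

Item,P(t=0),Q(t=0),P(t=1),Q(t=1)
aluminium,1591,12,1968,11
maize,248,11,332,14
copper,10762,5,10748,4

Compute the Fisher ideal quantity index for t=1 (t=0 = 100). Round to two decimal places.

85.09

Laspeyres component (base-period weights):
ΣP(t=0)Q(t=1) = 1591×11 + 248×14 + 10762×4 = 17501 + 3472 + 43048 = 64021
ΣP(t=0)Q(t=0) = 1591×12 + 248×11 + 10762×5 = 19092 + 2728 + 53810 = 75630
L = 64021 / 75630 × 100 = 84.6503
Paasche component (current-period weights):
ΣP(t=1)Q(t=1) = 1968×11 + 332×14 + 10748×4 = 21648 + 4648 + 42992 = 69288
ΣP(t=1)Q(t=0) = 1968×12 + 332×11 + 10748×5 = 23616 + 3652 + 53740 = 81008
P = 69288 / 81008 × 100 = 85.5323
Fisher = √(L × P) = √(84.6503 × 85.5323) = 85.0901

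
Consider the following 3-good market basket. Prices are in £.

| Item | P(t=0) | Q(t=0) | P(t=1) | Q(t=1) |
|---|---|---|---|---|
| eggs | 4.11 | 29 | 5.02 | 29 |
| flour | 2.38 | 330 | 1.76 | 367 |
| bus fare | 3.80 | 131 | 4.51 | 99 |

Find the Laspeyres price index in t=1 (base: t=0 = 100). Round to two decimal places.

Laspeyres price index uses base-period quantities as weights.
ΣP(t=1)·Q(t=0) = 5.02×29 + 1.76×330 + 4.51×131 = 145.58 + 580.8 + 590.81 = 1317.19
ΣP(t=0)·Q(t=0) = 4.11×29 + 2.38×330 + 3.80×131 = 119.19 + 785.4 + 497.8 = 1402.39
Index = 1317.19 / 1402.39 × 100 = 93.9247

93.92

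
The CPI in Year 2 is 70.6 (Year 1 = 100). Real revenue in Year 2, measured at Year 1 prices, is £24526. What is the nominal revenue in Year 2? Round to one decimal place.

Nominal = Real × (Index/100) = 24526 × (70.6/100)
        = 24526 × 0.706 = 17315.3560

17315.4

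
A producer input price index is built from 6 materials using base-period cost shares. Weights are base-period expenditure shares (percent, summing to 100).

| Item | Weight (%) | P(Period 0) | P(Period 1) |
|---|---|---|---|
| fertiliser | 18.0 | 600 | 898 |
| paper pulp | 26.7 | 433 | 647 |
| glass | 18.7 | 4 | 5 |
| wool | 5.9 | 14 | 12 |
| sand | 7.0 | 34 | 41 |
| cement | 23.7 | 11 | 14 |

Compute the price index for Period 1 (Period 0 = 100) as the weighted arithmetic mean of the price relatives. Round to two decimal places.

fertiliser: 18.0 × (898/600) = 18.0 × 1.496667 = 26.9400
paper pulp: 26.7 × (647/433) = 26.7 × 1.494226 = 39.8958
glass: 18.7 × (5/4) = 18.7 × 1.250000 = 23.3750
wool: 5.9 × (12/14) = 5.9 × 0.857143 = 5.0571
sand: 7.0 × (41/34) = 7.0 × 1.205882 = 8.4412
cement: 23.7 × (14/11) = 23.7 × 1.272727 = 30.1636
Index = Σ wᵢ·(p₁ᵢ/p₀ᵢ) = 26.9400 + 39.8958 + 23.3750 + 5.0571 + 8.4412 + 30.1636 = 133.8728

133.87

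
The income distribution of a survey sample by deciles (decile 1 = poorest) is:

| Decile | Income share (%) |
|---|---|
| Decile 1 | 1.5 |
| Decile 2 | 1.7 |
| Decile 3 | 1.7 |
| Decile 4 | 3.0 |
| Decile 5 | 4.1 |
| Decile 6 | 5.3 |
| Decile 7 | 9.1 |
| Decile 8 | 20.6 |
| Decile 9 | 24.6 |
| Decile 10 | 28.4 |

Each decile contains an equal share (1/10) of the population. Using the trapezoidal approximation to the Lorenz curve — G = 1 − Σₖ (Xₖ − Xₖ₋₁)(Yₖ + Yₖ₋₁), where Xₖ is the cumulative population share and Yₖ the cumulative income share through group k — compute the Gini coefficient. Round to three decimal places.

Cumulative income shares Yₖ: 0.0150, 0.0320, 0.0490, 0.0790, 0.1200, 0.1730, 0.2640, 0.4700, 0.7160, 1.0000
Σ (Xₖ−Xₖ₋₁)(Yₖ+Yₖ₋₁) = (1/10)(0.0150+0.0000) + (1/10)(0.0320+0.0150) + (1/10)(0.0490+0.0320) + (1/10)(0.0790+0.0490) + (1/10)(0.1200+0.0790) + (1/10)(0.1730+0.1200) + (1/10)(0.2640+0.1730) + (1/10)(0.4700+0.2640) + (1/10)(0.7160+0.4700) + (1/10)(1.0000+0.7160)
  = 0.0015 + 0.0047 + 0.0081 + 0.0128 + 0.0199 + 0.0293 + 0.0437 + 0.0734 + 0.1186 + 0.1716 = 0.4836
G = 1 − 0.4836 = 0.5164

0.516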